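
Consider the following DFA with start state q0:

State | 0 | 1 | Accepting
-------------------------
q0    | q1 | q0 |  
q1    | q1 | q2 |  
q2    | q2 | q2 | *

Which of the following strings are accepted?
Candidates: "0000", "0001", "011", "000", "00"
"0000": q0 → q1 → q1 → q1 → q1; q1 is not accepting → rejected
"0001": q0 → q1 → q1 → q1 → q2; q2 is accepting → accepted
"011": q0 → q1 → q2 → q2; q2 is accepting → accepted
"000": q0 → q1 → q1 → q1; q1 is not accepting → rejected
"00": q0 → q1 → q1; q1 is not accepting → rejected

Final answer: "0001", "011"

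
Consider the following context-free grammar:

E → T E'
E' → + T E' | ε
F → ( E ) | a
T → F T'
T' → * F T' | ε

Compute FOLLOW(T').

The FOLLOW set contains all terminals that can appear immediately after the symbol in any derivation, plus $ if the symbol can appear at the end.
Useful FIRST sets: FIRST(E') = {+, ε}, FIRST(T') = {*, ε} (both E' and T' are nullable).
FOLLOW(E): E is the start symbol → $; E appears in F → ( E ) followed by ')' → FOLLOW(E) = {), $}.
FOLLOW(E'): E' appears at the right end of E → T E' and of E' → + T E', so FOLLOW(E') ⊇ FOLLOW(E) (the second occurrence adds nothing new). FOLLOW(E') = {), $}.
FOLLOW(T): in E → T E' and E' → + T E', T is followed by E': add FIRST(E') minus ε = {+}; since E' is nullable, also add FOLLOW(E) and FOLLOW(E') = {), $}. FOLLOW(T) = {+, ), $}.
FOLLOW(T'): T' appears at the right end of T → F T' and of T' → * F T', so FOLLOW(T') = FOLLOW(T) = {+, ), $}.

Final answer: {$, ), +}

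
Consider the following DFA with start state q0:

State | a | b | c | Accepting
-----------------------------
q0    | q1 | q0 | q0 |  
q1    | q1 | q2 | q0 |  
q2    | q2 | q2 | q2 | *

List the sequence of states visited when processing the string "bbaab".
q0 → q0 → q0 → q1 → q1 → q2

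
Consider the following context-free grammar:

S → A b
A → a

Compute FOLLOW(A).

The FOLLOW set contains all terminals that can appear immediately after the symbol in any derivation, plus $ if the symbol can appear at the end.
A occurs only in S → A b, where it is immediately followed by the terminal b. So FOLLOW(A) = {b}.

Final answer: {b}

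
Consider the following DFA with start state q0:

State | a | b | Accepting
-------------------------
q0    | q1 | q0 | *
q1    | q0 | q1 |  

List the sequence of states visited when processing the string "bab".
q0 → q0 → q1 → q1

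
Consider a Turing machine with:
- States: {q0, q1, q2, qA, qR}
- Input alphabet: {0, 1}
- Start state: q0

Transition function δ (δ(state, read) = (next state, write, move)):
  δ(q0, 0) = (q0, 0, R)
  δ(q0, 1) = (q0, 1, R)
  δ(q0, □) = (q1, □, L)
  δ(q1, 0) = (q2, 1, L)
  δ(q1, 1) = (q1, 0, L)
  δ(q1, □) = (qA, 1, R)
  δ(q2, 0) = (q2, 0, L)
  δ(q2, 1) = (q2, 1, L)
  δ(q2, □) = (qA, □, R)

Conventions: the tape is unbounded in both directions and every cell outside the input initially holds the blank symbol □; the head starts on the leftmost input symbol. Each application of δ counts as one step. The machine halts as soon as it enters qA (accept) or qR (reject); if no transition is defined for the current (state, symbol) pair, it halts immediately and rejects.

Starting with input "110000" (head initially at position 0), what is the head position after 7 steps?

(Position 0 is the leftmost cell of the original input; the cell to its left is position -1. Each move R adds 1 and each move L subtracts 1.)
Step 0: [q0]110000 (head at position 0)
Step 1: δ(q0, 1) = (q0, 1, R)  ⊢  1[q0]10000 (head at position 1)
Step 2: δ(q0, 1) = (q0, 1, R)  ⊢  11[q0]0000 (head at position 2)
Step 3: δ(q0, 0) = (q0, 0, R)  ⊢  110[q0]000 (head at position 3)
Step 4: δ(q0, 0) = (q0, 0, R)  ⊢  1100[q0]00 (head at position 4)
Step 5: δ(q0, 0) = (q0, 0, R)  ⊢  11000[q0]0 (head at position 5)
Step 6: δ(q0, 0) = (q0, 0, R)  ⊢  110000[q0]□ (head at position 6)
Step 7: δ(q0, □) = (q1, □, L)  ⊢  11000[q1]0□ (head at position 5)
Head position after 7 steps: 5

Final answer: Position 5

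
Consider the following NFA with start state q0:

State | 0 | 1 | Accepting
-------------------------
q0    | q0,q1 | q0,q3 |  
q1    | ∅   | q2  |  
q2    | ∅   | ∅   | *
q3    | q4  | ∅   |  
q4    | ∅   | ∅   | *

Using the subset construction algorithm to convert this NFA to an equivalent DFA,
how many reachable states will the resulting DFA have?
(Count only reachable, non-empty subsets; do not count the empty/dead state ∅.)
Start subset: {q0}
{q0}: on 0 → {q0, q1}, on 1 → {q0, q3}
{q0, q1}: on 0 → {q0, q1}, on 1 → {q0, q2, q3}
{q0, q3}: on 0 → {q0, q1, q4}, on 1 → {q0, q3}
{q0, q2, q3}: on 0 → {q0, q1, q4}, on 1 → {q0, q3}
{q0, q1, q4}: on 0 → {q0, q1}, on 1 → {q0, q2, q3}
Reachable non-empty subsets: {q0}, {q0, q1}, {q0, q3}, {q0, q2, q3}, {q0, q1, q4} — 5 in total.

Final answer: 5 states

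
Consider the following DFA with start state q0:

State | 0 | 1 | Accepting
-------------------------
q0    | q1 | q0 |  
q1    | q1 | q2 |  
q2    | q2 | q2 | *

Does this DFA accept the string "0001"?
Start in q0.
Read '0': q0 → q1
Read '0': q1 → q1
Read '0': q1 → q1
Read '1': q1 → q2
Final state q2 is accepting, so the string is accepted.

Final answer: Yes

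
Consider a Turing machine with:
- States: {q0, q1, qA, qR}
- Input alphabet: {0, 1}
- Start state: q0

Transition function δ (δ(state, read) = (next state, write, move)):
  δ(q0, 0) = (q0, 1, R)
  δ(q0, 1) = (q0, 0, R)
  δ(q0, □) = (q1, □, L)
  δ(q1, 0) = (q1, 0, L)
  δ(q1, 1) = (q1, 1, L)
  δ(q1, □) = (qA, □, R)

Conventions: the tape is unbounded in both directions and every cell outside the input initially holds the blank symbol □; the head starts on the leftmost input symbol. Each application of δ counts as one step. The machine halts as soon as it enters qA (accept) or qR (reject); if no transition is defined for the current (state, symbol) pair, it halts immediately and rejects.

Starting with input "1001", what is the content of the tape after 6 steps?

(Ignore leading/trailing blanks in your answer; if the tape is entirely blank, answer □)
Step 0: [q0]1001 (head at position 0)
Step 1: δ(q0, 1) = (q0, 0, R)  ⊢  0[q0]001 (head at position 1)
Step 2: δ(q0, 0) = (q0, 1, R)  ⊢  01[q0]01 (head at position 2)
Step 3: δ(q0, 0) = (q0, 1, R)  ⊢  011[q0]1 (head at position 3)
Step 4: δ(q0, 1) = (q0, 0, R)  ⊢  0110[q0]□ (head at position 4)
Step 5: δ(q0, □) = (q1, □, L)  ⊢  011[q1]0□ (head at position 3)
Step 6: δ(q1, 0) = (q1, 0, L)  ⊢  01[q1]10□ (head at position 2)
Tape after 6 steps (ignoring surrounding blanks): 0110

Final answer: Tape: 0110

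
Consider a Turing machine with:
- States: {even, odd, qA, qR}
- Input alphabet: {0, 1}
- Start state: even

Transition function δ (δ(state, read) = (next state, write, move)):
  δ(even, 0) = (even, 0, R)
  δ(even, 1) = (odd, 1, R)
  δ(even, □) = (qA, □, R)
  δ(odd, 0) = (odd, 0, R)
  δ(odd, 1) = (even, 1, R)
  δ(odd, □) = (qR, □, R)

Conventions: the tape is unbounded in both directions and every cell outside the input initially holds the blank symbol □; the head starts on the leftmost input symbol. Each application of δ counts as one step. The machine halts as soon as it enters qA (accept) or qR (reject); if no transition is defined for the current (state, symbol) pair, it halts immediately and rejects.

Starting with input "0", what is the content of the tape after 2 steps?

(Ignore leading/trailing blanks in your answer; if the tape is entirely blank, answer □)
Step 0: [even]0 (head at position 0)
Step 1: δ(even, 0) = (even, 0, R)  ⊢  0[even]□ (head at position 1)
Step 2: δ(even, □) = (qA, □, R)  ⊢  0□[qA]□ (head at position 2)
Tape after 2 steps (ignoring surrounding blanks): 0

Final answer: Tape: 0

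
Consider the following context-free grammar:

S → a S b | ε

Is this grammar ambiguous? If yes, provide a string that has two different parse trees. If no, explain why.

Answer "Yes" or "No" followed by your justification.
At every step exactly one production applies: if the remaining string to generate is non-empty it starts with a and ends with b, forcing S → a S b; if it is empty, S → ε is forced. Hence each string a^n b^n has exactly one derivation (S → a S b applied n times, then S → ε) and one parse tree.

Final answer: No - the grammar is unambiguous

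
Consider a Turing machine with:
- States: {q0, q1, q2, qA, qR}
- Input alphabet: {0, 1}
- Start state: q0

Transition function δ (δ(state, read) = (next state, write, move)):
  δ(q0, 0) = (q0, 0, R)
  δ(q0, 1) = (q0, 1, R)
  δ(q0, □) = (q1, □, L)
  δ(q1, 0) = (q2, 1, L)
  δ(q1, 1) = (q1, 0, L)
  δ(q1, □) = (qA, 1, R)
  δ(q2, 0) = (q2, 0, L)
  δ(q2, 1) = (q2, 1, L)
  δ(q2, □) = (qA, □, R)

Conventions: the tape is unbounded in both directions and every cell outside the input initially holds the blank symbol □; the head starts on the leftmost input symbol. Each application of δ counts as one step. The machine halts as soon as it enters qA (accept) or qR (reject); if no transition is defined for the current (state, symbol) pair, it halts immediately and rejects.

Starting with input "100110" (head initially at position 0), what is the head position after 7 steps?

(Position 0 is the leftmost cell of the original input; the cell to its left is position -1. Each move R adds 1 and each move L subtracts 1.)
Step 0: [q0]100110 (head at position 0)
Step 1: δ(q0, 1) = (q0, 1, R)  ⊢  1[q0]00110 (head at position 1)
Step 2: δ(q0, 0) = (q0, 0, R)  ⊢  10[q0]0110 (head at position 2)
Step 3: δ(q0, 0) = (q0, 0, R)  ⊢  100[q0]110 (head at position 3)
Step 4: δ(q0, 1) = (q0, 1, R)  ⊢  1001[q0]10 (head at position 4)
Step 5: δ(q0, 1) = (q0, 1, R)  ⊢  10011[q0]0 (head at position 5)
Step 6: δ(q0, 0) = (q0, 0, R)  ⊢  100110[q0]□ (head at position 6)
Step 7: δ(q0, □) = (q1, □, L)  ⊢  10011[q1]0□ (head at position 5)
Head position after 7 steps: 5

Final answer: Position 5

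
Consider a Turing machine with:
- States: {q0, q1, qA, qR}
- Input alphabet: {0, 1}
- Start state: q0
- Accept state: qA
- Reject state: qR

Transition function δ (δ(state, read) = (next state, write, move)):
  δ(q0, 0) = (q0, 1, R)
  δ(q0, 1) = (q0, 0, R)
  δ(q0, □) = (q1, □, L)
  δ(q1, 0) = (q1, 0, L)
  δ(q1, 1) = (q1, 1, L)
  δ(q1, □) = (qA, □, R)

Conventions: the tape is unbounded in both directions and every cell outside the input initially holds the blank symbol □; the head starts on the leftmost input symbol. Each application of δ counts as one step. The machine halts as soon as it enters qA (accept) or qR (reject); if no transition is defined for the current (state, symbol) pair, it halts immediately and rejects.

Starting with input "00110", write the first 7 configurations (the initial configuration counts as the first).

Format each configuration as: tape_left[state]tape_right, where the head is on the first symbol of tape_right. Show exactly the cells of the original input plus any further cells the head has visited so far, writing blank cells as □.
Step 0: [q0]00110 (head at position 0)
Step 1: δ(q0, 0) = (q0, 1, R)  ⊢  1[q0]0110 (head at position 1)
Step 2: δ(q0, 0) = (q0, 1, R)  ⊢  11[q0]110 (head at position 2)
Step 3: δ(q0, 1) = (q0, 0, R)  ⊢  110[q0]10 (head at position 3)
Step 4: δ(q0, 1) = (q0, 0, R)  ⊢  1100[q0]0 (head at position 4)
Step 5: δ(q0, 0) = (q0, 1, R)  ⊢  11001[q0]□ (head at position 5)
Step 6: δ(q0, □) = (q1, □, L)  ⊢  1100[q1]1□ (head at position 4)

Final answer: [q0]00110 ⊢ 1[q0]0110 ⊢ 11[q0]110 ⊢ 110[q0]10 ⊢ 1100[q0]0 ⊢ 11001[q0]□ ⊢ 1100[q1]1□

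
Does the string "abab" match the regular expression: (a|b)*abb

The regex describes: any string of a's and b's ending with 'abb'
No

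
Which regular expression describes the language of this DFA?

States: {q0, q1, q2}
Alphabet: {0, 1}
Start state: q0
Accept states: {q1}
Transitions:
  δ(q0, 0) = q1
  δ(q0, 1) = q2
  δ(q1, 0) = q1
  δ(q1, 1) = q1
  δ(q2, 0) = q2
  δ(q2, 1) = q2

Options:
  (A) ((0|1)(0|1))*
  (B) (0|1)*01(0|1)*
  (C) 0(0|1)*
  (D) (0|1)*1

Testing sample strings against the DFA:
  '100' -> rejected
  '000' -> accepted
  '100' -> rejected
  '111' -> rejected
Checking each option for a counterexample:
  (A) ((0|1)(0|1))*: ε is rejected by the DFA but matches the regex → eliminated
  (B) (0|1)*01(0|1)*: '0' is accepted by the DFA but does not match the regex → eliminated
  (C) 0(0|1)*: agrees with the DFA on all strings of length ≤ 4
  (D) (0|1)*1: '0' is accepted by the DFA but does not match the regex → eliminated
Only (C) 0(0|1)* is consistent with the DFA.

Final answer: (C) 0(0|1)*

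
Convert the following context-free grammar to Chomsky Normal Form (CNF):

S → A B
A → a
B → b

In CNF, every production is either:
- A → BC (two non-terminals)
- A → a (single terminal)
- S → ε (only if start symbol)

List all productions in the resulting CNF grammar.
The grammar has no ε-productions or unit productions to eliminate.
S → A B is already in CNF (two non-terminals) – keep it.
A → a is already in CNF (single terminal) – keep it.
B → b is already in CNF (single terminal) – keep it.
Resulting CNF grammar (3 productions): A → a; B → b; S → A B

Final answer: A → a; B → b; S → A B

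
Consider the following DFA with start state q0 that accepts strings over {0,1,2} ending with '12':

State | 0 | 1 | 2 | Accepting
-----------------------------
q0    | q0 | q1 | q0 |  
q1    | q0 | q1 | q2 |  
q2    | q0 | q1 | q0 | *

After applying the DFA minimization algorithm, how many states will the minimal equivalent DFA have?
All 3 states are reachable from q0, so none can be removed as unreachable.
Table-filling: first mark every (accepting, non-accepting) pair as distinguishable (accepting: {q2}; non-accepting: {q0, q1}).
Round 1: (q0, q1) on '2' go to q0 and q2, already distinguishable → mark.
Every pair of states is distinguishable, so the DFA is already minimal.
Equivalence classes: {q0}, {q1}, {q2} → 3 states.

Final answer: 3 states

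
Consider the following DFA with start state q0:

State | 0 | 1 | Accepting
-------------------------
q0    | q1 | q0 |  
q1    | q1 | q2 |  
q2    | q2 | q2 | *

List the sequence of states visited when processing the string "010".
q0 → q1 → q2 → q2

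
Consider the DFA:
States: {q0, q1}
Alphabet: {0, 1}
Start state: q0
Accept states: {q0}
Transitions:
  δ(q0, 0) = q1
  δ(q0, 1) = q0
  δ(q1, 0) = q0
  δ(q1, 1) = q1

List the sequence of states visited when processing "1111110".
Starting at q0
Read '1': q0 -> q0
Read '1': q0 -> q0
Read '1': q0 -> q0
Read '1': q0 -> q0
Read '1': q0 -> q0
Read '1': q0 -> q0
Read '0': q0 -> q1

Final answer: q0 -> q0 -> q0 -> q0 -> q0 -> q0 -> q0 -> q1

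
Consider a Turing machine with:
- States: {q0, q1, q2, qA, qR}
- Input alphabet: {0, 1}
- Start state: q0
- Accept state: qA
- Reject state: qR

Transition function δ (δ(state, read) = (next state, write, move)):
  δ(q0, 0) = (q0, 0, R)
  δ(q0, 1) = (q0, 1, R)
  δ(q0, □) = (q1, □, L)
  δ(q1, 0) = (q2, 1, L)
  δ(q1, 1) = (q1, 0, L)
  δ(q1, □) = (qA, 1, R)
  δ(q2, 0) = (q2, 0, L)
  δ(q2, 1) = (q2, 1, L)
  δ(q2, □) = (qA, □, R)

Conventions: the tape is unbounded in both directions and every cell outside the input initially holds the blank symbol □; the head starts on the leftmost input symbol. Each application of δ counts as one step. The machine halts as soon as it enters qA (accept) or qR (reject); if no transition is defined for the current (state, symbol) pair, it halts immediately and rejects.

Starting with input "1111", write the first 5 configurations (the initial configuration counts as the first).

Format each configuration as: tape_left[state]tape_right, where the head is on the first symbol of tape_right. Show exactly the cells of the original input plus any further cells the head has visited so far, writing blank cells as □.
Step 0: [q0]1111 (head at position 0)
Step 1: δ(q0, 1) = (q0, 1, R)  ⊢  1[q0]111 (head at position 1)
Step 2: δ(q0, 1) = (q0, 1, R)  ⊢  11[q0]11 (head at position 2)
Step 3: δ(q0, 1) = (q0, 1, R)  ⊢  111[q0]1 (head at position 3)
Step 4: δ(q0, 1) = (q0, 1, R)  ⊢  1111[q0]□ (head at position 4)

Final answer: [q0]1111 ⊢ 1[q0]111 ⊢ 11[q0]11 ⊢ 111[q0]1 ⊢ 1111[q0]□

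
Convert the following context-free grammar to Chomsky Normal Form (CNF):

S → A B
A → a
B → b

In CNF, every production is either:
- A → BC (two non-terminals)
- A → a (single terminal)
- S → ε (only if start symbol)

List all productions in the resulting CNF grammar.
The grammar has no ε-productions or unit productions to eliminate.
S → A B is already in CNF (two non-terminals) – keep it.
A → a is already in CNF (single terminal) – keep it.
B → b is already in CNF (single terminal) – keep it.
Resulting CNF grammar (3 productions): A → a; B → b; S → A B

Final answer: A → a; B → b; S → A B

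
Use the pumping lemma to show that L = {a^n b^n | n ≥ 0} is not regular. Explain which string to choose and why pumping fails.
Language: L = {a^n b^n | n ≥ 0} (equal numbers of a's followed by b's)
Step 1: Assume for contradiction that L is regular, with pumping length p.
Step 2: Choose s = a^p b^p. Then s ∈ L (it has p a's followed by p b's) and |s| ≥ p.
Step 3: Consider any decomposition s = xyz with |xy| ≤ p and |y| > 0. Since |xy| ≤ p and the first p symbols of s are all a's, y = a^k for some k with 1 ≤ k ≤ p.
Step 4: Pumping up (i = 2): xy²z = a^(p+k) b^p, which has more a's than b's, so xy²z ∉ L.
This contradicts the pumping lemma, so L is not regular.

Final answer: Choose s = a^p b^p. Since |xy| ≤ p, y = a^k with k ≥ 1. Then xy²z = a^(p+k) b^p ∉ L.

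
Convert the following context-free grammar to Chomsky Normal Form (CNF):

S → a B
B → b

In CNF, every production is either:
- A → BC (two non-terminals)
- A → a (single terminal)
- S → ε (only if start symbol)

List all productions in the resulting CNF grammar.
The grammar has no ε-productions or unit productions to eliminate.
S → a B has terminal a in a right-hand side of length ≥ 2: introduce T_a → a and use T_a in place of a.
B → b is already in CNF (single terminal) – keep it.
S → a B becomes S → T_a B.
Resulting CNF grammar (3 productions): T_a → a; B → b; S → T_a B

Final answer: T_a → a; B → b; S → T_a B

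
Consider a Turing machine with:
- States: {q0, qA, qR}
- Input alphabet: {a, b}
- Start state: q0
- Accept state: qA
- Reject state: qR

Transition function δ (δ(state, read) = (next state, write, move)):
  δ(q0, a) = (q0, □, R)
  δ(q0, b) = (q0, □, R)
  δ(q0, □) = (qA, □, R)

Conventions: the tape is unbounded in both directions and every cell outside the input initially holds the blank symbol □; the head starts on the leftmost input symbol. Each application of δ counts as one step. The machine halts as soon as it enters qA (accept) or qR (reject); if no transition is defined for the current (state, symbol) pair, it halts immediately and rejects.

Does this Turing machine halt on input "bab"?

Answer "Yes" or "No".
Step 0: [q0]bab (head at position 0)
Step 1: δ(q0, b) = (q0, □, R)  ⊢  □[q0]ab (head at position 1)
Step 2: δ(q0, a) = (q0, □, R)  ⊢  □□[q0]b (head at position 2)
Step 3: δ(q0, b) = (q0, □, R)  ⊢  □□□[q0]□ (head at position 3)
Step 4: δ(q0, □) = (qA, □, R)  ⊢  □□□□[qA]□ (head at position 4)
The machine is in qA, so it halts and accepts.
It halts after 4 steps.

Final answer: Yes - halts after 4 steps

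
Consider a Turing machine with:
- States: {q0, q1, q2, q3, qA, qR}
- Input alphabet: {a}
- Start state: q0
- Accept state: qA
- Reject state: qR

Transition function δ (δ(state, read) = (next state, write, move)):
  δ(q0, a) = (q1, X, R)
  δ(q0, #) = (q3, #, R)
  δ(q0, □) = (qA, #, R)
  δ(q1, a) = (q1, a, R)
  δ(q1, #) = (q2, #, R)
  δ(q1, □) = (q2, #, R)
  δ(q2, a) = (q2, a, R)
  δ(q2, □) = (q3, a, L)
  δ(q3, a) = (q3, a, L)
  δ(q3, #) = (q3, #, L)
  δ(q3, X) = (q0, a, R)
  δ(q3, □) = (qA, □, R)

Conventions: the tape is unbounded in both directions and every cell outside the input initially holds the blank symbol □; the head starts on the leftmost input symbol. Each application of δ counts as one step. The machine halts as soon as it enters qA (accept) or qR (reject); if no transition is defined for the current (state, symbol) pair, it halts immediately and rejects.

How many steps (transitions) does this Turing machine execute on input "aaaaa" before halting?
Trace (configuration after each step, as tape_left[state]tape_right with head position):
Step 0: [q0]aaaaa (head at position 0)
Step 1: X[q1]aaaa (head 1)
Step 2: Xa[q1]aaa (head 2)
Step 3: Xaa[q1]aa (head 3)
Step 4: Xaaa[q1]a (head 4)
Step 5: Xaaaa[q1]□ (head 5)
Step 6: Xaaaa#[q2]□ (head 6)
Step 7: Xaaaa[q3]#a (head 5)
Step 8: Xaaa[q3]a#a (head 4)
Step 9: Xaa[q3]aa#a (head 3)
Step 10: Xa[q3]aaa#a (head 2)
Step 11: X[q3]aaaa#a (head 1)
Step 12: [q3]Xaaaa#a (head 0)
Step 13: a[q0]aaaa#a (head 1)
Step 14: aX[q1]aaa#a (head 2)
Step 15: aXa[q1]aa#a (head 3)
Step 16: aXaa[q1]a#a (head 4)
Step 17: aXaaa[q1]#a (head 5)
Step 18: aXaaa#[q2]a (head 6)
Step 19: aXaaa#a[q2]□ (head 7)
Step 20: aXaaa#[q3]aa (head 6)
Step 21: aXaaa[q3]#aa (head 5)
Step 22: aXaa[q3]a#aa (head 4)
Step 23: aXa[q3]aa#aa (head 3)
Step 24: aX[q3]aaa#aa (head 2)
Step 25: a[q3]Xaaa#aa (head 1)
Step 26: aa[q0]aaa#aa (head 2)
Step 27: aaX[q1]aa#aa (head 3)
Step 28: aaXa[q1]a#aa (head 4)
Step 29: aaXaa[q1]#aa (head 5)
Step 30: aaXaa#[q2]aa (head 6)
Step 31: aaXaa#a[q2]a (head 7)
Step 32: aaXaa#aa[q2]□ (head 8)
Step 33: aaXaa#a[q3]aa (head 7)
Step 34: aaXaa#[q3]aaa (head 6)
Step 35: aaXaa[q3]#aaa (head 5)
Step 36: aaXa[q3]a#aaa (head 4)
Step 37: aaX[q3]aa#aaa (head 3)
Step 38: aa[q3]Xaa#aaa (head 2)
Step 39: aaa[q0]aa#aaa (head 3)
Step 40: aaaX[q1]a#aaa (head 4)
Step 41: aaaXa[q1]#aaa (head 5)
Step 42: aaaXa#[q2]aaa (head 6)
Step 43: aaaXa#a[q2]aa (head 7)
Step 44: aaaXa#aa[q2]a (head 8)
Step 45: aaaXa#aaa[q2]□ (head 9)
Step 46: aaaXa#aa[q3]aa (head 8)
Step 47: aaaXa#a[q3]aaa (head 7)
Step 48: aaaXa#[q3]aaaa (head 6)
Step 49: aaaXa[q3]#aaaa (head 5)
Step 50: aaaX[q3]a#aaaa (head 4)
Step 51: aaa[q3]Xa#aaaa (head 3)
Step 52: aaaa[q0]a#aaaa (head 4)
Step 53: aaaaX[q1]#aaaa (head 5)
Step 54: aaaaX#[q2]aaaa (head 6)
Step 55: aaaaX#a[q2]aaa (head 7)
Step 56: aaaaX#aa[q2]aa (head 8)
Step 57: aaaaX#aaa[q2]a (head 9)
Step 58: aaaaX#aaaa[q2]□ (head 10)
Step 59: aaaaX#aaa[q3]aa (head 9)
Step 60: aaaaX#aa[q3]aaa (head 8)
Step 61: aaaaX#a[q3]aaaa (head 7)
Step 62: aaaaX#[q3]aaaaa (head 6)
Step 63: aaaaX[q3]#aaaaa (head 5)
Step 64: aaaa[q3]X#aaaaa (head 4)
Step 65: aaaaa[q0]#aaaaa (head 5)
Step 66: aaaaa#[q3]aaaaa (head 6)
Step 67: aaaaa[q3]#aaaaa (head 5)
Step 68: aaaa[q3]a#aaaaa (head 4)
Step 69: aaa[q3]aa#aaaaa (head 3)
Step 70: aa[q3]aaa#aaaaa (head 2)
Step 71: a[q3]aaaa#aaaaa (head 1)
Step 72: [q3]aaaaa#aaaaa (head 0)
Step 73: [q3]□aaaaa#aaaaa (head -1)
Step 74: □[qA]aaaaa#aaaaa (head 0)
The machine is in qA, so it halts and accepts.
Number of transitions executed: 74.

Final answer: 74 steps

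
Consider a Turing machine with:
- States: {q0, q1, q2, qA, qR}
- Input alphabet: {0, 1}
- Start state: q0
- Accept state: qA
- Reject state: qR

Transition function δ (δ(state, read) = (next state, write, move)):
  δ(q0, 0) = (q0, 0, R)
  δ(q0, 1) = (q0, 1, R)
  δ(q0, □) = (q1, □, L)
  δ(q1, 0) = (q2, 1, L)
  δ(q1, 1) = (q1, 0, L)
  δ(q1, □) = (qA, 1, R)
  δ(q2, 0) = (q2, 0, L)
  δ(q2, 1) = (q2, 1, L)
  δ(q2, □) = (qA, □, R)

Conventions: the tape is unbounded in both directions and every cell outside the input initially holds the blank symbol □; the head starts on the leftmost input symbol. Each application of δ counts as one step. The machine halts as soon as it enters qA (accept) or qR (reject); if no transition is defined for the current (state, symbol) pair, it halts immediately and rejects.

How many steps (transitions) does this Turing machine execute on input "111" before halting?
Step 0: [q0]111 (head at position 0)
Step 1: δ(q0, 1) = (q0, 1, R)  ⊢  1[q0]11 (head at position 1)
Step 2: δ(q0, 1) = (q0, 1, R)  ⊢  11[q0]1 (head at position 2)
Step 3: δ(q0, 1) = (q0, 1, R)  ⊢  111[q0]□ (head at position 3)
Step 4: δ(q0, □) = (q1, □, L)  ⊢  11[q1]1□ (head at position 2)
Step 5: δ(q1, 1) = (q1, 0, L)  ⊢  1[q1]10□ (head at position 1)
Step 6: δ(q1, 1) = (q1, 0, L)  ⊢  [q1]100□ (head at position 0)
Step 7: δ(q1, 1) = (q1, 0, L)  ⊢  [q1]□000□ (head at position -1)
Step 8: δ(q1, □) = (qA, 1, R)  ⊢  1[qA]000□ (head at position 0)
The machine is in qA, so it halts and accepts.
Number of transitions executed: 8.

Final answer: 8 steps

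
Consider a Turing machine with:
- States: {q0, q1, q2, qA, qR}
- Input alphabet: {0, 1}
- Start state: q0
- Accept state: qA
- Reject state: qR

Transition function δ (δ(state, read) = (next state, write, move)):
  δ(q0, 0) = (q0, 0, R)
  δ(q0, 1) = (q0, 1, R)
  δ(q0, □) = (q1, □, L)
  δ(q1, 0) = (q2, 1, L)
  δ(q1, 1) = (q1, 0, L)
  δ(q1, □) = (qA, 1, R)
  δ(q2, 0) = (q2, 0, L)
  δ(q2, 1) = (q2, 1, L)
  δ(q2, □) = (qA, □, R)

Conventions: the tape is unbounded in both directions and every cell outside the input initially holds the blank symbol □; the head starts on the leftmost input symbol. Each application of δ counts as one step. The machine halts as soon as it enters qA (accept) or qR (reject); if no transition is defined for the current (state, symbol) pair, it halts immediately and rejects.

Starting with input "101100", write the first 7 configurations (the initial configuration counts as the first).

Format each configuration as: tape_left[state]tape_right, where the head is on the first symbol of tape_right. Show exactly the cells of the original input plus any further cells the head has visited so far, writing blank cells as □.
Step 0: [q0]101100 (head at position 0)
Step 1: δ(q0, 1) = (q0, 1, R)  ⊢  1[q0]01100 (head at position 1)
Step 2: δ(q0, 0) = (q0, 0, R)  ⊢  10[q0]1100 (head at position 2)
Step 3: δ(q0, 1) = (q0, 1, R)  ⊢  101[q0]100 (head at position 3)
Step 4: δ(q0, 1) = (q0, 1, R)  ⊢  1011[q0]00 (head at position 4)
Step 5: δ(q0, 0) = (q0, 0, R)  ⊢  10110[q0]0 (head at position 5)
Step 6: δ(q0, 0) = (q0, 0, R)  ⊢  101100[q0]□ (head at position 6)

Final answer: [q0]101100 ⊢ 1[q0]01100 ⊢ 10[q0]1100 ⊢ 101[q0]100 ⊢ 1011[q0]00 ⊢ 10110[q0]0 ⊢ 101100[q0]□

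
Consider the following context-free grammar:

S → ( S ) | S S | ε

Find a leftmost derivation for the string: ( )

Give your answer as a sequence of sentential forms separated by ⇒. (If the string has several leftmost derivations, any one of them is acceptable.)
Start with S.
Step 1: the leftmost non-terminal is S; apply S → ( S ):  ( S )
Step 2: the leftmost non-terminal is S; apply S → ε:  ( )

Final answer: S ⇒ ( S ) ⇒ ( )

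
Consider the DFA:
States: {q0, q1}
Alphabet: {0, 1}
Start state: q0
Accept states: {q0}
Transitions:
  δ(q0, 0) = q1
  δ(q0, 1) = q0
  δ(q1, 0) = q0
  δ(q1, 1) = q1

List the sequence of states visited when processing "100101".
Starting at q0
Read '1': q0 -> q0
Read '0': q0 -> q1
Read '0': q1 -> q0
Read '1': q0 -> q0
Read '0': q0 -> q1
Read '1': q1 -> q1

Final answer: q0 -> q0 -> q1 -> q0 -> q0 -> q1 -> q1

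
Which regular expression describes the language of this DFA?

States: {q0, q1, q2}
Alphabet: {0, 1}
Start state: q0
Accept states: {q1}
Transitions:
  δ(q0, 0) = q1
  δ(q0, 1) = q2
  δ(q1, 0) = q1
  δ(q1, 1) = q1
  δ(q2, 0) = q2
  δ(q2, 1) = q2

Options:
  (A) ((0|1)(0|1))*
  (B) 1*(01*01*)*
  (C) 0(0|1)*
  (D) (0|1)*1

Testing sample strings against the DFA:
  '111' -> rejected
  '01100' -> accepted
  '100' -> rejected
  '011' -> accepted
Checking each option for a counterexample:
  (A) ((0|1)(0|1))*: ε is rejected by the DFA but matches the regex → eliminated
  (B) 1*(01*01*)*: ε is rejected by the DFA but matches the regex → eliminated
  (C) 0(0|1)*: agrees with the DFA on all strings of length ≤ 4
  (D) (0|1)*1: '0' is accepted by the DFA but does not match the regex → eliminated
Only (C) 0(0|1)* is consistent with the DFA.

Final answer: (C) 0(0|1)*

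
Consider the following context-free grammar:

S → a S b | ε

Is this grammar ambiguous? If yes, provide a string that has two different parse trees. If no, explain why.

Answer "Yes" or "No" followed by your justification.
At every step exactly one production applies: if the remaining string to generate is non-empty it starts with a and ends with b, forcing S → a S b; if it is empty, S → ε is forced. Hence each string a^n b^n has exactly one derivation (S → a S b applied n times, then S → ε) and one parse tree.

Final answer: No - the grammar is unambiguous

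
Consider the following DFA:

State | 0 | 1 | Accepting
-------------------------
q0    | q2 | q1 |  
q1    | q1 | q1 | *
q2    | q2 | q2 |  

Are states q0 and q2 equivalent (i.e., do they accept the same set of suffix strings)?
Try the suffix "1".
From q0: q0 → q1 — accepting.
From q2: q2 → q2 — not accepting.
The two states disagree on this suffix, so they are not equivalent.

Final answer: No. Distinguishing string: "1" - accepted from q0 but not from q2.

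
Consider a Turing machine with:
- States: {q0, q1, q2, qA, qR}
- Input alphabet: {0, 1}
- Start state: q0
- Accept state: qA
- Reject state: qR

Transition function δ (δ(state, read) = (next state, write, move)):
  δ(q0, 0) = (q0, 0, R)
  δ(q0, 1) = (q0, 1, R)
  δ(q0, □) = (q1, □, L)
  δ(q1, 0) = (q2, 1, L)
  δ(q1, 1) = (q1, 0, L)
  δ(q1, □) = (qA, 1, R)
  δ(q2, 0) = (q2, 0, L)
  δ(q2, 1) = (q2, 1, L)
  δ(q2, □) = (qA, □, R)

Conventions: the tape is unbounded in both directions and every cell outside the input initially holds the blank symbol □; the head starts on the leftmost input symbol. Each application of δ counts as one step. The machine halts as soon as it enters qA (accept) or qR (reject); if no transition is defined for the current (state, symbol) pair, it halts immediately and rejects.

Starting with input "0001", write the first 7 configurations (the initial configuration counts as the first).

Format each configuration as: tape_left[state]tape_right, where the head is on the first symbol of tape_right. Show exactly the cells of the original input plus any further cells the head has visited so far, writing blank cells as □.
Step 0: [q0]0001 (head at position 0)
Step 1: δ(q0, 0) = (q0, 0, R)  ⊢  0[q0]001 (head at position 1)
Step 2: δ(q0, 0) = (q0, 0, R)  ⊢  00[q0]01 (head at position 2)
Step 3: δ(q0, 0) = (q0, 0, R)  ⊢  000[q0]1 (head at position 3)
Step 4: δ(q0, 1) = (q0, 1, R)  ⊢  0001[q0]□ (head at position 4)
Step 5: δ(q0, □) = (q1, □, L)  ⊢  000[q1]1□ (head at position 3)
Step 6: δ(q1, 1) = (q1, 0, L)  ⊢  00[q1]00□ (head at position 2)

Final answer: [q0]0001 ⊢ 0[q0]001 ⊢ 00[q0]01 ⊢ 000[q0]1 ⊢ 0001[q0]□ ⊢ 000[q1]1□ ⊢ 00[q1]00□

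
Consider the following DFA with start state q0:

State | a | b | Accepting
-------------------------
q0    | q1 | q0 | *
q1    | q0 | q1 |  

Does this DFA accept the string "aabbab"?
Start in q0.
Read 'a': q0 → q1
Read 'a': q1 → q0
Read 'b': q0 → q0
Read 'b': q0 → q0
Read 'a': q0 → q1
Read 'b': q1 → q1
Final state q1 is not accepting, so the string is rejected.

Final answer: No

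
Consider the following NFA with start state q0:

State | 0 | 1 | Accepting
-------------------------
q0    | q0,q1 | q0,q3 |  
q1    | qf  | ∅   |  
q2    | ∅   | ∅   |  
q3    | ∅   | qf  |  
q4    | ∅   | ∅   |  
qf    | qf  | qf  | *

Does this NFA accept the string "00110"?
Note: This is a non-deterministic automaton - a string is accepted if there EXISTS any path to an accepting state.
Track the set of states the NFA could be in: start {q0}
Read '0': {q0} → {q0, q1}
Read '0': {q0, q1} → {q0, q1, qf}
Read '1': {q0, q1, qf} → {q0, q3, qf}
Read '1': {q0, q3, qf} → {q0, q3, qf}
Read '0': {q0, q3, qf} → {q0, q1, qf}
Final set {q0, q1, qf} contains accepting state(s) {qf} → accepted.

Final answer: Yes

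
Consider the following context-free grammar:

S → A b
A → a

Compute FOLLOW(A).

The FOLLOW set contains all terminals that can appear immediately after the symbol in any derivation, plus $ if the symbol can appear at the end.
A occurs only in S → A b, where it is immediately followed by the terminal b. So FOLLOW(A) = {b}.

Final answer: {b}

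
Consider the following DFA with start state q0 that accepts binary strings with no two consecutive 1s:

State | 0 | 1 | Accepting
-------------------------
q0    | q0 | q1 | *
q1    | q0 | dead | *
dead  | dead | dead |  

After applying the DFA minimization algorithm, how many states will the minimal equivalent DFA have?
All 3 states are reachable from q0, so none can be removed as unreachable.
Table-filling: first mark every (accepting, non-accepting) pair as distinguishable (accepting: {q0, q1}; non-accepting: {dead}).
Round 1: (q0, q1) on '1' go to q1 and dead, already distinguishable → mark.
Every pair of states is distinguishable, so the DFA is already minimal.
Equivalence classes: {q0}, {q1}, {dead} → 3 states.

Final answer: 3 states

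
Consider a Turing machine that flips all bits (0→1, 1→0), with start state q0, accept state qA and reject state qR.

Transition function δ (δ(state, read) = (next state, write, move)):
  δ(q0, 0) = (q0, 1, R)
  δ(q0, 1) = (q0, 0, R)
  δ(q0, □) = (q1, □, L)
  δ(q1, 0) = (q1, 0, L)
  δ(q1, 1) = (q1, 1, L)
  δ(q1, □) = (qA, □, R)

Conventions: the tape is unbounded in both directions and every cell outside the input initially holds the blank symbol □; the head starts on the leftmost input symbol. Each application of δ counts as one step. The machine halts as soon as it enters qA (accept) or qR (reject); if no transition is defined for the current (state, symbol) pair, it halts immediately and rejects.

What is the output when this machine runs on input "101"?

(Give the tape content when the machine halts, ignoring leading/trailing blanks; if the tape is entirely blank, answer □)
Step 0: [q0]101 (head at position 0)
Step 1: δ(q0, 1) = (q0, 0, R)  ⊢  0[q0]01 (head at position 1)
Step 2: δ(q0, 0) = (q0, 1, R)  ⊢  01[q0]1 (head at position 2)
Step 3: δ(q0, 1) = (q0, 0, R)  ⊢  010[q0]□ (head at position 3)
Step 4: δ(q0, □) = (q1, □, L)  ⊢  01[q1]0□ (head at position 2)
Step 5: δ(q1, 0) = (q1, 0, L)  ⊢  0[q1]10□ (head at position 1)
Step 6: δ(q1, 1) = (q1, 1, L)  ⊢  [q1]010□ (head at position 0)
Step 7: δ(q1, 0) = (q1, 0, L)  ⊢  [q1]□010□ (head at position -1)
Step 8: δ(q1, □) = (qA, □, R)  ⊢  □[qA]010□ (head at position 0)
The machine is in qA, so it halts and accepts.
Tape content when halted (ignoring surrounding blanks): 010

Final answer: Output: 010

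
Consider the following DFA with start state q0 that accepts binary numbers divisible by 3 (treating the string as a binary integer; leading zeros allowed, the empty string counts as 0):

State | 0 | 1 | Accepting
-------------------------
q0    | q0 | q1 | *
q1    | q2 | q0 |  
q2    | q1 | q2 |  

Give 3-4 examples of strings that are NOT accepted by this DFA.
Any strings that end in a non-accepting state work; for example:
"100": q0 → q1 → q2 → q1; q1 is not accepting → rejected
"0001": q0 → q0 → q0 → q0 → q1; q1 is not accepting → rejected
"0111": q0 → q0 → q1 → q0 → q1; q1 is not accepting → rejected
"1000": q0 → q1 → q2 → q1 → q2; q2 is not accepting → rejected

Final answer: "100", "0001", "0111", "1000"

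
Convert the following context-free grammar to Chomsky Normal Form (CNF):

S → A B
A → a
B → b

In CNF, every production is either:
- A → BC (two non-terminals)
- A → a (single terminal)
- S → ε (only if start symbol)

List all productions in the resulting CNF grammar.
The grammar has no ε-productions or unit productions to eliminate.
S → A B is already in CNF (two non-terminals) – keep it.
A → a is already in CNF (single terminal) – keep it.
B → b is already in CNF (single terminal) – keep it.
Resulting CNF grammar (3 productions): A → a; B → b; S → A B

Final answer: A → a; B → b; S → A B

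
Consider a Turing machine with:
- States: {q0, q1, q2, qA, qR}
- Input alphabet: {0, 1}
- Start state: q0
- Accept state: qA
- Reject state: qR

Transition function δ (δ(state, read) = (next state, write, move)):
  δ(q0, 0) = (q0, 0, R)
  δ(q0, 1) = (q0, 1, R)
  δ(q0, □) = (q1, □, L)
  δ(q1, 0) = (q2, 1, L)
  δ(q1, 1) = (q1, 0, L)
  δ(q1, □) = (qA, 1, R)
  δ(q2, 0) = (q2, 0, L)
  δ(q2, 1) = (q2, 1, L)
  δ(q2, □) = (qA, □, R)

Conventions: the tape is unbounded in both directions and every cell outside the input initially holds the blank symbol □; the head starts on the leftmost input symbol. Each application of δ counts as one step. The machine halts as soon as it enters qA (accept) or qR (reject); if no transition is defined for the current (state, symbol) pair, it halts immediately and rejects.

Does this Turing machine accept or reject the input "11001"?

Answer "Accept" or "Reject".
Step 0: [q0]11001 (head at position 0)
Step 1: δ(q0, 1) = (q0, 1, R)  ⊢  1[q0]1001 (head at position 1)
Step 2: δ(q0, 1) = (q0, 1, R)  ⊢  11[q0]001 (head at position 2)
Step 3: δ(q0, 0) = (q0, 0, R)  ⊢  110[q0]01 (head at position 3)
Step 4: δ(q0, 0) = (q0, 0, R)  ⊢  1100[q0]1 (head at position 4)
Step 5: δ(q0, 1) = (q0, 1, R)  ⊢  11001[q0]□ (head at position 5)
Step 6: δ(q0, □) = (q1, □, L)  ⊢  1100[q1]1□ (head at position 4)
Step 7: δ(q1, 1) = (q1, 0, L)  ⊢  110[q1]00□ (head at position 3)
Step 8: δ(q1, 0) = (q2, 1, L)  ⊢  11[q2]010□ (head at position 2)
Step 9: δ(q2, 0) = (q2, 0, L)  ⊢  1[q2]1010□ (head at position 1)
Step 10: δ(q2, 1) = (q2, 1, L)  ⊢  [q2]11010□ (head at position 0)
Step 11: δ(q2, 1) = (q2, 1, L)  ⊢  [q2]□11010□ (head at position -1)
Step 12: δ(q2, □) = (qA, □, R)  ⊢  □[qA]11010□ (head at position 0)
The machine is in qA, so it halts and accepts.

Final answer: Accept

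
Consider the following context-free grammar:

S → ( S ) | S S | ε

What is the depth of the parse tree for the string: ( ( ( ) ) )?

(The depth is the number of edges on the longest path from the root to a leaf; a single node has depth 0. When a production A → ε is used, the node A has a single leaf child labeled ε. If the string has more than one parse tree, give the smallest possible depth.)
The string is 3 nested pairs. The shallowest parse tree applies S → ( S ) 3 times (one node per nested pair, each a child of the previous) and then S → ε in the middle.
S nodes at depths 0..3, ε leaf at depth 4; parentheses leaves are at depths 1..3.
(Using S → S S with an S → ε child anywhere only adds levels, so it cannot give a shallower tree.)
Depth = 4.

Final answer: 4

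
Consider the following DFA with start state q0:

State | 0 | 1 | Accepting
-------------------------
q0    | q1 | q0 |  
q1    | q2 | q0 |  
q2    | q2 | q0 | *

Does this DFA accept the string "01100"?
Start in q0.
Read '0': q0 → q1
Read '1': q1 → q0
Read '1': q0 → q0
Read '0': q0 → q1
Read '0': q1 → q2
Final state q2 is accepting, so the string is accepted.

Final answer: Yes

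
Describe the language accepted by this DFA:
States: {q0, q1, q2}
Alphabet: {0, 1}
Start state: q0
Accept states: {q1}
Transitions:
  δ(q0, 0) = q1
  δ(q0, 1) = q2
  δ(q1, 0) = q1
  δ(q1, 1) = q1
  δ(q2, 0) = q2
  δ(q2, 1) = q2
Analyzing the DFA structure:
Start state: q0
Accept states: {q1}
Interpreting what each state remembers (checking against the transitions):
  q0: nothing has been read yet
  q1: the first symbol was 0
  q2: the first symbol was 1 (trap state)
  δ(q0, 0): in q0 (nothing has been read yet), after reading 0 we have: the first symbol was 0 → q1
  δ(q0, 1): in q0 (nothing has been read yet), after reading 1 we have: the first symbol was 1 (trap state) → q2
  δ(q1, 0): in q1 (the first symbol was 0), after reading 0 we have: the first symbol was 0 → q1
  δ(q1, 1): in q1 (the first symbol was 0), after reading 1 we have: the first symbol was 0 → q1
  δ(q2, 0): in q2 (the first symbol was 1 (trap state)), after reading 0 we have: the first symbol was 1 (trap state) → q2
  δ(q2, 1): in q2 (the first symbol was 1 (trap state)), after reading 1 we have: the first symbol was 1 (trap state) → q2
A string is accepted iff it ends in {q1}, i.e. the first symbol was 0.
Language: All binary strings starting with 0

Final answer: All binary strings starting with 0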